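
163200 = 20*8160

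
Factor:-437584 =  - 2^4*7^1*3907^1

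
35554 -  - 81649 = 117203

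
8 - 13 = -5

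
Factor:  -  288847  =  - 13^1*17^1*1307^1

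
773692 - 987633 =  - 213941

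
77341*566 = 43775006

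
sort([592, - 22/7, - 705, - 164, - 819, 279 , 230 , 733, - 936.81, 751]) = [-936.81,- 819, - 705, - 164 , - 22/7, 230,279, 592, 733, 751 ]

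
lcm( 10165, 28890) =548910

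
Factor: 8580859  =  7^1 * 53^1  *  101^1*229^1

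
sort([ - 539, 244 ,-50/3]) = [ - 539, - 50/3, 244 ] 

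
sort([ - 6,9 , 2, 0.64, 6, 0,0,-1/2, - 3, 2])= [-6, - 3,  -  1/2, 0, 0, 0.64, 2,2,6,  9 ] 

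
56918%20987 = 14944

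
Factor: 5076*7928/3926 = 2^4 * 3^3*13^( - 1 )*47^1*151^( - 1 ) * 991^1= 20121264/1963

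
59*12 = 708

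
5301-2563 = 2738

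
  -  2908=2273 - 5181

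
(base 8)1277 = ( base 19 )1I0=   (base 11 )58a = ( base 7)2023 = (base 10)703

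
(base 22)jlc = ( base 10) 9670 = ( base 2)10010111000110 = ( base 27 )d74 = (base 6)112434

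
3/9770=3/9770 =0.00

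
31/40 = 31/40 = 0.78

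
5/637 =5/637 = 0.01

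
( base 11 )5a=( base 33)1w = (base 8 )101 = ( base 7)122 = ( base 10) 65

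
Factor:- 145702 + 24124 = -2^1*3^1*23^1 * 881^1 = -  121578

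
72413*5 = 362065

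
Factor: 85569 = 3^1*11^1*2593^1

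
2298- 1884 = 414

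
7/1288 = 1/184= 0.01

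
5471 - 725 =4746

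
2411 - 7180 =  - 4769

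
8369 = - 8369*(-1)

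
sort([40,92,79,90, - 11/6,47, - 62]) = [ - 62,  -  11/6, 40,47, 79,90,92 ] 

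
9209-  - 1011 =10220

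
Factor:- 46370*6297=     -  291991890 = - 2^1*3^1 *5^1*2099^1*4637^1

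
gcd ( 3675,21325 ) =25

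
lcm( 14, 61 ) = 854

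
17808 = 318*56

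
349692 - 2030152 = - 1680460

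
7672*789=6053208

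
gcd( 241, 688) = 1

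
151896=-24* ( - 6329 )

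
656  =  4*164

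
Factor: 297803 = 11^1 *27073^1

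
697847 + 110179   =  808026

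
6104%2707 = 690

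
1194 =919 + 275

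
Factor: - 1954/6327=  - 2^1*3^( - 2)*19^( - 1 )*37^( - 1)*977^1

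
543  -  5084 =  - 4541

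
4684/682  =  6 + 296/341 = 6.87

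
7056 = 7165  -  109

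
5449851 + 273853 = 5723704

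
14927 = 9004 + 5923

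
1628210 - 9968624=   -  8340414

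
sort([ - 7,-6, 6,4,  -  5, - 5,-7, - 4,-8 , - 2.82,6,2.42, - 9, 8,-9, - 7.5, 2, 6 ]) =[ - 9, - 9, - 8,- 7.5,-7,-7, - 6, - 5, - 5, - 4, - 2.82,  2, 2.42, 4,  6, 6,6 , 8] 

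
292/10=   146/5 = 29.20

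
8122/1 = 8122 =8122.00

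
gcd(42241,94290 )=1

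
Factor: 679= 7^1*97^1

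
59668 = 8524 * 7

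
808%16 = 8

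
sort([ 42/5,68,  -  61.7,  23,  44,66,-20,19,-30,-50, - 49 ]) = [-61.7,  -  50, - 49,-30 , - 20, 42/5, 19,23,44,  66,68 ] 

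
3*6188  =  18564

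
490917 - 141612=349305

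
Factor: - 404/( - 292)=101/73 =73^( - 1)*101^1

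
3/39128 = 3/39128 = 0.00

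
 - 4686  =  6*(  -  781)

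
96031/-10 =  -96031/10 = -9603.10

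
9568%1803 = 553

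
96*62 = 5952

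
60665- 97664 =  - 36999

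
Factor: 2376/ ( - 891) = -2^3*3^( - 1 ) = -8/3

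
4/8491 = 4/8491 = 0.00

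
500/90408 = 125/22602 = 0.01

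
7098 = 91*78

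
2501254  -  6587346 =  - 4086092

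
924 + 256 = 1180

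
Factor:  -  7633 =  - 17^1*449^1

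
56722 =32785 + 23937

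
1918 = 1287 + 631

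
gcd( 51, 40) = 1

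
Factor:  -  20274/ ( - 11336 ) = 2^(-2 )*3^1*13^( - 1 )*31^1 = 93/52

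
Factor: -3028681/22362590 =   -  2^(  -  1)*5^( - 1)*67^( - 1)*33377^(-1)*3028681^1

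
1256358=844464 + 411894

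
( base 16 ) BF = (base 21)92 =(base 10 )191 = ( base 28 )6N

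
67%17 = 16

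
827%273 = 8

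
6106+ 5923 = 12029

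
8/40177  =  8/40177 = 0.00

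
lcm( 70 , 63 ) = 630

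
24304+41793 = 66097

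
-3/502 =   -  1 + 499/502 = - 0.01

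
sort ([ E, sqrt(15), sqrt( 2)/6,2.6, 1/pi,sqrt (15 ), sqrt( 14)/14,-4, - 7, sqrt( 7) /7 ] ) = [ - 7,-4, sqrt (2 )/6,sqrt(14)/14,1/pi,sqrt(7)/7, 2.6,E, sqrt ( 15 ), sqrt( 15) ] 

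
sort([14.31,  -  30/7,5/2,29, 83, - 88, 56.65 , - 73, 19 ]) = [-88,-73, - 30/7,5/2 , 14.31, 19,  29 , 56.65, 83]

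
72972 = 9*8108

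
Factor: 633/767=3^1 *13^(- 1)*59^ ( - 1 )*211^1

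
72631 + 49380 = 122011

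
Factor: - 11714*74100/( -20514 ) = 2^2*5^2*19^1*263^( - 1)*5857^1 = 11128300/263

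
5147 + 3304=8451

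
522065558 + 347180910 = 869246468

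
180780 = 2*90390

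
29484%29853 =29484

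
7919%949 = 327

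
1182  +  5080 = 6262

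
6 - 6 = 0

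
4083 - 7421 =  - 3338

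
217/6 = 217/6 = 36.17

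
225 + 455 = 680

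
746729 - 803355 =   -  56626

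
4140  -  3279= 861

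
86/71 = 1 + 15/71= 1.21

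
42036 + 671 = 42707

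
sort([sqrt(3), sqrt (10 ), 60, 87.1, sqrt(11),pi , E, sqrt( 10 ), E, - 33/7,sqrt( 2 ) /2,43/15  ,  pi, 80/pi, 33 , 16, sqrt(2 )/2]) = [ - 33/7,  sqrt(2 )/2,sqrt( 2 ) /2, sqrt( 3),E, E, 43/15 , pi,pi , sqrt(10), sqrt( 10 ),sqrt(11), 16,80/pi, 33, 60, 87.1 ]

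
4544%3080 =1464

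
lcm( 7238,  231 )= 21714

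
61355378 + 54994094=116349472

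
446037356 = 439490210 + 6547146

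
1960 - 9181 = - 7221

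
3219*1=3219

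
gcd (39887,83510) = 1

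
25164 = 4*6291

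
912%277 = 81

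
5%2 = 1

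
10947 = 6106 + 4841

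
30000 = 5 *6000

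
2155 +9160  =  11315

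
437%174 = 89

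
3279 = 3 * 1093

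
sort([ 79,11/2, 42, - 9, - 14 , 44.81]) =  [-14, - 9,11/2, 42,44.81, 79 ] 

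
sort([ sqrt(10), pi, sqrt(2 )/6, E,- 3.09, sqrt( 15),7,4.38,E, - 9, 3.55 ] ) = [ - 9,- 3.09,sqrt( 2 )/6,E,  E,pi,sqrt( 10 ) , 3.55  ,  sqrt(15),4.38,7 ] 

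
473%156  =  5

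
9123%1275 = 198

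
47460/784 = 60 + 15/28 = 60.54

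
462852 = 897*516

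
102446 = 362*283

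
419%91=55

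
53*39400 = 2088200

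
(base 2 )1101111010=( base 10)890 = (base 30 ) tk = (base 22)1ia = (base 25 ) 1AF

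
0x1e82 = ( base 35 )6D5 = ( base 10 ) 7810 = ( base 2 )1111010000010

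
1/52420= 1/52420=0.00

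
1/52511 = 1/52511=0.00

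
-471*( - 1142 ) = 537882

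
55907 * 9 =503163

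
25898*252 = 6526296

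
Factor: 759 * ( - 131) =-99429 = -  3^1*11^1 * 23^1*131^1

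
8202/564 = 14 + 51/94 = 14.54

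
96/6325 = 96/6325 = 0.02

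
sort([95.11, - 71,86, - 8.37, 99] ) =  [ - 71,-8.37,86,95.11,99] 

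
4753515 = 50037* 95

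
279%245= 34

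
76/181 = 76/181=0.42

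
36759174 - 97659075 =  - 60899901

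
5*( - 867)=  - 4335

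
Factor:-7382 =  - 2^1 * 3691^1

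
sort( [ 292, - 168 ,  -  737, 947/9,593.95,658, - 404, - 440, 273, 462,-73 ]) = [ - 737, - 440, - 404, - 168, - 73, 947/9, 273, 292, 462, 593.95, 658]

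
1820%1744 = 76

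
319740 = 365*876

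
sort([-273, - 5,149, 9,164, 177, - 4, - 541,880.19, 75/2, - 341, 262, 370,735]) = [-541,  -  341, - 273,-5, - 4,9, 75/2,149  ,  164 , 177,  262,370, 735,880.19] 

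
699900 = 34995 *20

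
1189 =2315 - 1126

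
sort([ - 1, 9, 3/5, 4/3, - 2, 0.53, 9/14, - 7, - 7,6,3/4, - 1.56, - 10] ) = [  -  10, - 7, - 7, - 2,  -  1.56, - 1, 0.53, 3/5, 9/14, 3/4,  4/3 , 6,  9] 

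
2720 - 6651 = - 3931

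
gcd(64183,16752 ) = 1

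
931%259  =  154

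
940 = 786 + 154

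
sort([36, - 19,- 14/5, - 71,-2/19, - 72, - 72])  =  [ - 72,- 72, - 71  , - 19, - 14/5,-2/19, 36] 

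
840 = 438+402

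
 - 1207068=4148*( - 291)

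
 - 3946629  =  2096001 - 6042630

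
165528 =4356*38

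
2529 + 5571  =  8100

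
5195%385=190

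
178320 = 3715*48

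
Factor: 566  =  2^1*283^1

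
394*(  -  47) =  - 18518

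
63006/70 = 900 + 3/35 = 900.09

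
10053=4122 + 5931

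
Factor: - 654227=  - 7^1*19^1*4919^1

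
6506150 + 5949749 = 12455899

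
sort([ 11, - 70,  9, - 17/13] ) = [  -  70,- 17/13, 9,11 ] 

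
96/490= 48/245 =0.20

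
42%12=6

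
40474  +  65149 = 105623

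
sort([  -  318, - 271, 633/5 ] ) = [-318, - 271,633/5 ]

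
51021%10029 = 876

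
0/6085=0= 0.00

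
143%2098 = 143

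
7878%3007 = 1864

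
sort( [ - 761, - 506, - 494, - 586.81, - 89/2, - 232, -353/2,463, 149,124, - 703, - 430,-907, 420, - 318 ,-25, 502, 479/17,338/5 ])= [ - 907,-761, - 703,-586.81, - 506, - 494, - 430 , - 318 , - 232,-353/2,  -  89/2, -25,479/17, 338/5, 124 , 149 , 420,  463, 502 ] 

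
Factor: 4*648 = 2^5*3^4 = 2592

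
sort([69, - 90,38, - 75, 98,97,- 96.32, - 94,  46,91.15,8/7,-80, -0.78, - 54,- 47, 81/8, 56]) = [ - 96.32, - 94, -90,-80, - 75, - 54,  -  47, - 0.78, 8/7,81/8, 38, 46, 56, 69 , 91.15,97, 98]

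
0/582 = 0  =  0.00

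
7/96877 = 7/96877 = 0.00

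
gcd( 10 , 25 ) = 5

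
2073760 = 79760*26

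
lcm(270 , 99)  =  2970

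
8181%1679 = 1465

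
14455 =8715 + 5740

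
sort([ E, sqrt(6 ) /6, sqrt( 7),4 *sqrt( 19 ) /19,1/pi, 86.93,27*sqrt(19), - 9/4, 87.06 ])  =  [-9/4, 1/pi,sqrt(6 )/6,4* sqrt(19) /19,sqrt (7 ),E , 86.93, 87.06, 27* sqrt( 19 ) ]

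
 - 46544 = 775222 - 821766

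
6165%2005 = 150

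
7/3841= 7/3841 = 0.00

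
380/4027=380/4027=0.09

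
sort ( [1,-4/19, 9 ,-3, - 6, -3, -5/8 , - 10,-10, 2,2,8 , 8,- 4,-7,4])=[ - 10,-10,-7, - 6, - 4 , - 3,-3 , - 5/8,- 4/19,1,2  ,  2, 4,8,8, 9 ] 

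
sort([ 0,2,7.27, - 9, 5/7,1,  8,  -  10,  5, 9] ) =[ - 10, - 9 , 0,5/7,1,2,5,7.27, 8,  9 ] 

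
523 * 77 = 40271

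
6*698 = 4188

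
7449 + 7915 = 15364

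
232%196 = 36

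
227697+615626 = 843323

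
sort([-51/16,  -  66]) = [-66, - 51/16]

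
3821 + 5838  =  9659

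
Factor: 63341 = 97^1 * 653^1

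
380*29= 11020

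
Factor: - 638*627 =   -  400026 = -2^1*3^1*11^2*19^1*29^1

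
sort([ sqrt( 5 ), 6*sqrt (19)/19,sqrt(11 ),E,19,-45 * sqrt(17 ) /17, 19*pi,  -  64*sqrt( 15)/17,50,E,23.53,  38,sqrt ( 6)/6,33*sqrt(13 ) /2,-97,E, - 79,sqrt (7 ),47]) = [-97, - 79,  -  64 *sqrt( 15 ) /17 , - 45*sqrt(17 ) /17,sqrt( 6 ) /6,6*sqrt( 19)/19, sqrt( 5),sqrt( 7),E , E,  E,sqrt( 11),19,23.53,38, 47,50,  33*sqrt (13)/2,19 *pi ] 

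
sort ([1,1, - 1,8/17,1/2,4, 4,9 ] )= [ - 1,8/17,1/2, 1,  1, 4,  4,9]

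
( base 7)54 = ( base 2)100111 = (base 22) 1H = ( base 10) 39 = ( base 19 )21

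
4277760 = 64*66840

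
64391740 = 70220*917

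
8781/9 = 2927/3 = 975.67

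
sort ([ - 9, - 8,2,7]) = [ - 9 , - 8,2,7 ]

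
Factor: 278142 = 2^1*3^1*151^1 * 307^1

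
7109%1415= 34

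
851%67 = 47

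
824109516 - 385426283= 438683233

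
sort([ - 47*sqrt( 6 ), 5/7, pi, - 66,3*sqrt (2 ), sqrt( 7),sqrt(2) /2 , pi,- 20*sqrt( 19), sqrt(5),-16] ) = [ - 47*sqrt(6 ), - 20*sqrt(19),  -  66, - 16,sqrt(2) /2, 5/7,  sqrt ( 5 ),sqrt( 7), pi, pi,3 * sqrt( 2) ] 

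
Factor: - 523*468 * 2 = -2^3 * 3^2 *13^1*523^1= -489528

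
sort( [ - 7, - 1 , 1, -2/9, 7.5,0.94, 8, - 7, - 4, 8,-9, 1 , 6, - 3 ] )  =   [ - 9, - 7, - 7, - 4, - 3, - 1,-2/9, 0.94 , 1 , 1, 6 , 7.5 , 8, 8 ] 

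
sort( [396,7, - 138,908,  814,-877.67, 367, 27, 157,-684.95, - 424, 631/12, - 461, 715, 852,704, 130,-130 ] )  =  [ - 877.67,- 684.95,-461,-424,-138, - 130, 7, 27, 631/12, 130, 157,367,396, 704, 715, 814, 852 , 908 ] 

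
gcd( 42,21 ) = 21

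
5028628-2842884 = 2185744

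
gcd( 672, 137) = 1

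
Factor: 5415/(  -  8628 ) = - 1805/2876 = - 2^ ( - 2)*5^1*19^2*719^ ( - 1)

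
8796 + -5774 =3022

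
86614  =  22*3937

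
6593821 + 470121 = 7063942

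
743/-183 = - 743/183 =-  4.06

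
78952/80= 9869/10 = 986.90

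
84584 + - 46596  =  37988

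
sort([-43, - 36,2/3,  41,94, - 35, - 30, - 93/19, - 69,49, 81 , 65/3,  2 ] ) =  [ - 69, - 43, - 36, - 35,- 30,-93/19,2/3, 2 , 65/3,41,  49, 81,  94 ]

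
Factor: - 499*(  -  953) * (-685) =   -  325749695= -5^1*137^1 * 499^1*953^1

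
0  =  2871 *0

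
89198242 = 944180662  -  854982420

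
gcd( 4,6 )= 2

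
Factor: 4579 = 19^1*241^1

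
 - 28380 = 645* ( - 44 ) 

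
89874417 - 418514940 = -328640523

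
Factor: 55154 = 2^1*11^1*23^1 *109^1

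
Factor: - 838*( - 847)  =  2^1*7^1*11^2*419^1 = 709786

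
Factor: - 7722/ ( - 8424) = 11/12=2^( - 2 ) *3^( - 1)*11^1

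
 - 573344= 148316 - 721660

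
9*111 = 999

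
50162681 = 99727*503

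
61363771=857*71603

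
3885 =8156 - 4271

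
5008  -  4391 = 617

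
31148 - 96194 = -65046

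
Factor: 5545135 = 5^1*199^1*5573^1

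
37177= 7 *5311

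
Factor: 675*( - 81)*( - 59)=3225825   =  3^7*5^2 * 59^1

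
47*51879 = 2438313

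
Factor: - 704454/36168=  - 2^( - 2) * 11^( - 1 )*857^1 = - 857/44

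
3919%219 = 196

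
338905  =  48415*7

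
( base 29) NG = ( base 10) 683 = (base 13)407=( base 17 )263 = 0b1010101011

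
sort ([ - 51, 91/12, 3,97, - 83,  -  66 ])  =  [-83, - 66, - 51,  3,91/12,97] 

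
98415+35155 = 133570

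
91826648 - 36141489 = 55685159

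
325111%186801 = 138310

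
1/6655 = 1/6655 = 0.00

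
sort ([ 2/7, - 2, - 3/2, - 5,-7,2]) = [ - 7, - 5,-2, - 3/2,2/7, 2 ]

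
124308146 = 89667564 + 34640582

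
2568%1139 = 290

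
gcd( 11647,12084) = 19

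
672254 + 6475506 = 7147760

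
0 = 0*51149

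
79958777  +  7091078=87049855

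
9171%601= 156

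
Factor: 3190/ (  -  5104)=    - 5/8=-  2^( - 3)*5^1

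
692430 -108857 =583573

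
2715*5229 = 14196735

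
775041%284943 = 205155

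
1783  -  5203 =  - 3420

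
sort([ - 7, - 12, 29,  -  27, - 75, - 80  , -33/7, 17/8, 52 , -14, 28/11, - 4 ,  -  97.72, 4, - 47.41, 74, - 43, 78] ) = [ - 97.72,-80, - 75, - 47.41,  -  43, - 27, - 14,  -  12, - 7,- 33/7,  -  4 , 17/8,28/11, 4,29, 52,  74, 78 ] 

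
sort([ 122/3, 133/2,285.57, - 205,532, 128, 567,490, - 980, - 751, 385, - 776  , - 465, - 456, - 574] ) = [ - 980, - 776, - 751,  -  574 , - 465, - 456, - 205, 122/3,133/2, 128, 285.57, 385,490, 532,567] 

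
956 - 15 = 941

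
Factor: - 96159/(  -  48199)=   3^1*7^1* 19^1*157^( - 1 )*241^1*307^( -1) 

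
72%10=2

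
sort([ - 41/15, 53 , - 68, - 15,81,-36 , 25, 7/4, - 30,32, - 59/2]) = [ - 68, - 36, - 30,- 59/2, - 15, - 41/15, 7/4, 25,  32, 53, 81] 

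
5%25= 5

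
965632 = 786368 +179264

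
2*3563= 7126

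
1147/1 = 1147=1147.00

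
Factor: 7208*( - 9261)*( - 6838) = 456458983344 = 2^4*3^3 * 7^3*13^1*17^1*53^1*263^1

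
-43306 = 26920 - 70226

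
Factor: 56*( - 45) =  - 2520 = - 2^3*3^2*5^1*7^1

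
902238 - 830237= 72001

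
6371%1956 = 503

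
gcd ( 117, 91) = 13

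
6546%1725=1371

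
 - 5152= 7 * ( - 736) 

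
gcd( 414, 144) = 18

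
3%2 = 1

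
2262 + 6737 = 8999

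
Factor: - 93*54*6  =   -2^2*3^5*31^1 = -30132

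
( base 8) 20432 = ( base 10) 8474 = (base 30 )9CE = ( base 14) 3134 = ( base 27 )BGN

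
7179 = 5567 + 1612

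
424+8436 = 8860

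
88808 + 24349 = 113157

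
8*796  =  6368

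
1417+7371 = 8788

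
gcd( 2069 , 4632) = 1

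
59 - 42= 17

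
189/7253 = 189/7253 = 0.03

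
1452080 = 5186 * 280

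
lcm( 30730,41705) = 583870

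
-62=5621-5683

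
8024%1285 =314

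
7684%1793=512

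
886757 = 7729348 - 6842591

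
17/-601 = -17/601=- 0.03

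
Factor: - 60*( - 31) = 1860= 2^2*3^1*5^1* 31^1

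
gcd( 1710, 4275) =855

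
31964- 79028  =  -47064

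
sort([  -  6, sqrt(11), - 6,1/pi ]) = [ - 6, - 6,1/pi , sqrt( 11) ]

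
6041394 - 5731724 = 309670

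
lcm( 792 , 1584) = 1584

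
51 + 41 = 92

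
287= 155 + 132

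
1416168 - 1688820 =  - 272652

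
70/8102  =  35/4051  =  0.01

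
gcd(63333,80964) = 9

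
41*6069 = 248829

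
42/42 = 1  =  1.00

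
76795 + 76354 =153149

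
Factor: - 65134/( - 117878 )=32567/58939  =  17^( -1 )*29^1*1123^1*3467^( - 1 )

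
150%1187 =150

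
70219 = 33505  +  36714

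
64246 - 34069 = 30177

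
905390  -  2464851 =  - 1559461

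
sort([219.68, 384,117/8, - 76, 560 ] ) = [ -76, 117/8, 219.68, 384,560]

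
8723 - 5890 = 2833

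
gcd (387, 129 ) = 129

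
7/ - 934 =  - 1 + 927/934 = - 0.01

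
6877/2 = 3438 + 1/2 = 3438.50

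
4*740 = 2960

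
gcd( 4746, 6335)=7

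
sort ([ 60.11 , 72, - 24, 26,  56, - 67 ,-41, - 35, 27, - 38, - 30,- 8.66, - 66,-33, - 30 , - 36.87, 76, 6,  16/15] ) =[ - 67, - 66 , - 41, - 38, - 36.87, - 35, - 33,  -  30, - 30, - 24, - 8.66,16/15, 6 , 26,27, 56,60.11 , 72 , 76 ] 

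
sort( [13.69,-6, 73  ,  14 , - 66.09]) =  [-66.09,-6, 13.69 , 14, 73 ] 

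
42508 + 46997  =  89505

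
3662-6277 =-2615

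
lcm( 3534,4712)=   14136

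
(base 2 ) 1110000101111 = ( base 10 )7215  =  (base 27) 9O6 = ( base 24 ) CCF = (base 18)144F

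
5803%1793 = 424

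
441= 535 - 94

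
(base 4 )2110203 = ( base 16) 2523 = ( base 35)7qm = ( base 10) 9507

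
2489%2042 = 447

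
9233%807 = 356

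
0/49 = 0 = 0.00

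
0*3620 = 0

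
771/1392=257/464 = 0.55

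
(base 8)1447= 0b1100100111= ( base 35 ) n2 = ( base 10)807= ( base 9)1086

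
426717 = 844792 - 418075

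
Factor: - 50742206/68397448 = -25371103/34198724 = - 2^(-2 )*7^ ( - 1 )*191^1  *  132833^1 * 1221383^( - 1)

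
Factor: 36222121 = 13^1*17^1*163901^1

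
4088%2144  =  1944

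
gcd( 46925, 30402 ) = 1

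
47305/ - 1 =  - 47305 + 0/1= - 47305.00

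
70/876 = 35/438 = 0.08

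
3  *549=1647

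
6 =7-1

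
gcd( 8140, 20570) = 110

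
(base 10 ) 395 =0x18b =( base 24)GB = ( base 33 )bw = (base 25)FK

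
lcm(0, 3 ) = 0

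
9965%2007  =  1937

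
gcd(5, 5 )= 5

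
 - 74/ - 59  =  74/59 =1.25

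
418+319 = 737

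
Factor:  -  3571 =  - 3571^1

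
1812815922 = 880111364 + 932704558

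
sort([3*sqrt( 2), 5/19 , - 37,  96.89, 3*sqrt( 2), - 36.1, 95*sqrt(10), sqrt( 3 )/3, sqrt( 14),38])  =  [ - 37,- 36.1,5/19, sqrt( 3)/3, sqrt( 14 ),  3*sqrt (2), 3*sqrt( 2), 38,  96.89, 95 *sqrt( 10) ] 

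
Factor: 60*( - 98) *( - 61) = 2^3*3^1*5^1*7^2*61^1 = 358680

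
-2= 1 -3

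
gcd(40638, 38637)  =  3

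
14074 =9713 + 4361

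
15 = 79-64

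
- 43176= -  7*6168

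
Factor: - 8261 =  - 11^1*751^1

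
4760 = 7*680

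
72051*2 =144102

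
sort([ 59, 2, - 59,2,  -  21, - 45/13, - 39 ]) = [-59, - 39, - 21, - 45/13, 2,2, 59]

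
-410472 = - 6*68412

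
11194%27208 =11194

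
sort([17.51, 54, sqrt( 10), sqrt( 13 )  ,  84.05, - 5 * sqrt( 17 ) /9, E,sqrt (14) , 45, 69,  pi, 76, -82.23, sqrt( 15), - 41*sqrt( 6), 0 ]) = [ - 41* sqrt ( 6 ),  -  82.23,-5*sqrt( 17)/9, 0,E,pi, sqrt( 10), sqrt(13), sqrt ( 14), sqrt(15), 17.51, 45, 54,69, 76, 84.05 ]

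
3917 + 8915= 12832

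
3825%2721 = 1104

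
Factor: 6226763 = 163^1*38201^1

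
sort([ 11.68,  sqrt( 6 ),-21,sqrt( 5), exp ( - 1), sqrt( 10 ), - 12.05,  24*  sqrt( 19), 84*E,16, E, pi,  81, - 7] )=[ - 21, - 12.05, -7,exp(-1),sqrt(5), sqrt ( 6 ), E, pi , sqrt (10 ),11.68,16, 81,24*sqrt( 19),84*E] 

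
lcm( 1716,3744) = 41184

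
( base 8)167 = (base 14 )87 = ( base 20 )5j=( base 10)119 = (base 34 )3h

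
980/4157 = 980/4157=0.24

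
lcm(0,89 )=0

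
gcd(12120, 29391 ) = 303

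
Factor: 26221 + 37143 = 63364 = 2^2*7^1*31^1*73^1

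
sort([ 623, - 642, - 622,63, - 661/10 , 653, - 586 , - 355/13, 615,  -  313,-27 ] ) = [ - 642, - 622, - 586, - 313, - 661/10, - 355/13,-27, 63, 615,623, 653]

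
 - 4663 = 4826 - 9489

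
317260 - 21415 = 295845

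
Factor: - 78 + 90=2^2*3^1  =  12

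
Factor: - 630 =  - 2^1*3^2*5^1*7^1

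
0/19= 0= 0.00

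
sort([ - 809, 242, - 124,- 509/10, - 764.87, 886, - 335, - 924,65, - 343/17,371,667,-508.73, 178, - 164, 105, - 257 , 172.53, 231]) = [-924, - 809,- 764.87, - 508.73, - 335, - 257 , - 164, - 124, - 509/10, - 343/17,65,105, 172.53, 178,231,242,371,667,886]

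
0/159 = 0= 0.00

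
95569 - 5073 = 90496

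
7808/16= 488=488.00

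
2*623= 1246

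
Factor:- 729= - 3^6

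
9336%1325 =61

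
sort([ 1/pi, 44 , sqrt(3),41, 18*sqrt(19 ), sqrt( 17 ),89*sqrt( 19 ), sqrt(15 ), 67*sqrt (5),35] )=[ 1/pi,sqrt(3),sqrt(15), sqrt(17),  35, 41,44,18*sqrt( 19 ),67*sqrt ( 5 ),89*sqrt(19 ) ] 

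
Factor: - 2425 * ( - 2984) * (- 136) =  - 984123200 =- 2^6 *5^2* 17^1*97^1 * 373^1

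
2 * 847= 1694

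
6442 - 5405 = 1037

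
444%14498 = 444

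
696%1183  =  696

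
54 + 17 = 71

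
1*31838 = 31838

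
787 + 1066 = 1853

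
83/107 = 83/107 = 0.78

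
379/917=379/917 = 0.41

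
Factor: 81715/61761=3^( - 1 ) *5^1*7^( - 1)*17^ ( - 1)*59^1 *173^( - 1 )*277^1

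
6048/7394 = 3024/3697 = 0.82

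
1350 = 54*25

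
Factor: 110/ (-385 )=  - 2^1 * 7^( - 1 )  =  - 2/7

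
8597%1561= 792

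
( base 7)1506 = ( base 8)1122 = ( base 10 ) 594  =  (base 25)NJ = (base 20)19E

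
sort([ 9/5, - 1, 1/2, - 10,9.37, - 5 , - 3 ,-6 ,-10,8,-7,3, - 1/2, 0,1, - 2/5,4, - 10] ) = [ - 10,-10,- 10, - 7, - 6, - 5 ,  -  3, - 1, -1/2,  -  2/5, 0, 1/2,1, 9/5, 3,4, 8, 9.37] 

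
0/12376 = 0 = 0.00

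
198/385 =18/35=0.51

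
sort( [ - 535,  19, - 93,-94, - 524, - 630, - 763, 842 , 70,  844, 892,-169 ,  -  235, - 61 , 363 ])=[  -  763, - 630, - 535, - 524, - 235, - 169,-94, - 93, - 61,  19,  70,363,842 , 844, 892]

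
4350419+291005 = 4641424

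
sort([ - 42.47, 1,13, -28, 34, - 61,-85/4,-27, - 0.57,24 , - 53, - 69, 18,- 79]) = [ - 79,  -  69, - 61, - 53, - 42.47, - 28, - 27,  -  85/4, - 0.57,1, 13, 18,24, 34]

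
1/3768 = 1/3768 = 0.00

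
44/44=1=   1.00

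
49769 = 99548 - 49779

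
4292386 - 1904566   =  2387820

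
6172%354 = 154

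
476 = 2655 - 2179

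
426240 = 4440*96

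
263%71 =50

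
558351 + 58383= 616734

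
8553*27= 230931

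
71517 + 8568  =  80085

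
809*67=54203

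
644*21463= 13822172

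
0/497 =0  =  0.00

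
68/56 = 17/14 = 1.21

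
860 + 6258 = 7118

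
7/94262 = 1/13466 = 0.00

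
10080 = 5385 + 4695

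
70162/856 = 81 + 413/428 = 81.96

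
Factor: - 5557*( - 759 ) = 3^1*11^1*23^1*5557^1 =4217763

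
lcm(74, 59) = 4366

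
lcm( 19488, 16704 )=116928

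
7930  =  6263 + 1667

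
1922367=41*46887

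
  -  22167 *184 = -4078728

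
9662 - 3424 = 6238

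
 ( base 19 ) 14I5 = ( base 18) 18CA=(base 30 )9IA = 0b10000111001010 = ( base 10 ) 8650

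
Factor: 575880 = 2^3*3^1 *5^1*4799^1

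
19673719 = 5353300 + 14320419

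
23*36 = 828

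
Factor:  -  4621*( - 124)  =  2^2*31^1*4621^1 = 573004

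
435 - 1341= -906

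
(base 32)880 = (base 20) 1128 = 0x2100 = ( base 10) 8448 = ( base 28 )alk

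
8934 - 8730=204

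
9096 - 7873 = 1223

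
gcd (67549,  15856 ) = 1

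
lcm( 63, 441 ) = 441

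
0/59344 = 0= 0.00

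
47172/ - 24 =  - 1966+1/2 = - 1965.50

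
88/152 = 11/19 = 0.58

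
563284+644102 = 1207386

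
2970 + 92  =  3062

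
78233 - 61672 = 16561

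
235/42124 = 235/42124 =0.01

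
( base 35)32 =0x6b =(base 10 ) 107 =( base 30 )3h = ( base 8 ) 153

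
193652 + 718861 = 912513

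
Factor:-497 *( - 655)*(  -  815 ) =-5^2* 7^1*71^1 * 131^1*163^1 = -265311025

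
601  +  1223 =1824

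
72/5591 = 72/5591 = 0.01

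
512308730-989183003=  - 476874273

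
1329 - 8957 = - 7628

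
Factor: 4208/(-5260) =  - 2^2*5^( - 1 ) = -4/5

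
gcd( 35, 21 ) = 7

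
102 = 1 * 102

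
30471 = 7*4353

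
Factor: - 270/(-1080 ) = 1/4 = 2^( - 2)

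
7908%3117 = 1674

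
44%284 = 44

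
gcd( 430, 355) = 5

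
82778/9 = 9197 + 5/9= 9197.56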